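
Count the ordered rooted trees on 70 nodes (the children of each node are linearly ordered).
C_69 = 337485502510215975556783793455058624700

These ordered rooted trees are counted by the Catalan number C_n = (1/(n + 1)) · C(2n, n). For n = 69: C_69 = (1/70) · C(138, 69) = 23623985175715118288974865541854103729000/70 = 337485502510215975556783793455058624700.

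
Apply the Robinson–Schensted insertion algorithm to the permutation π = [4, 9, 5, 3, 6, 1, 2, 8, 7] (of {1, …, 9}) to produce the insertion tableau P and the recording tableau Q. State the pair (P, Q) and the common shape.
P = [1, 2, 6, 7] / [3, 5, 8] / [4] / [9];  Q = [1, 2, 5, 8] / [3, 7, 9] / [4] / [6];  common shape = (4, 3, 1, 1)

Row-insert the values π_1, π_2, … into P one at a time, bumping the leftmost entry strictly greater than the inserted value down to the next row. The recording tableau Q records, in position (i, j), the step at which that cell was added to P.
  Insert 4 (step 1): P = [4];  Q = [1]
  Insert 9 (step 2): P = [4, 9];  Q = [1, 2]
  Insert 5 (step 3): P = [4, 5] / [9];  Q = [1, 2] / [3]
  Insert 3 (step 4): P = [3, 5] / [4] / [9];  Q = [1, 2] / [3] / [4]
  Insert 6 (step 5): P = [3, 5, 6] / [4] / [9];  Q = [1, 2, 5] / [3] / [4]
  Insert 1 (step 6): P = [1, 5, 6] / [3] / [4] / [9];  Q = [1, 2, 5] / [3] / [4] / [6]
  Insert 2 (step 7): P = [1, 2, 6] / [3, 5] / [4] / [9];  Q = [1, 2, 5] / [3, 7] / [4] / [6]
  Insert 8 (step 8): P = [1, 2, 6, 8] / [3, 5] / [4] / [9];  Q = [1, 2, 5, 8] / [3, 7] / [4] / [6]
  Insert 7 (step 9): P = [1, 2, 6, 7] / [3, 5, 8] / [4] / [9];  Q = [1, 2, 5, 8] / [3, 7, 9] / [4] / [6]
Final shape: (4, 3, 1, 1).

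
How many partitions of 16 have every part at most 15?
p(16, parts ≤ 15) = 230

Partitions of 16 with all parts ≤ 15: 15+1, 14+2, 14+1+1, 13+3, 13+2+1, 13+1+1+1, 12+4, 12+3+1, 12+2+2, 12+2+1+1, 12+1+1+1+1, 11+5, 11+4+1, 11+3+2, 11+3+1+1, 11+2+2+1, 11+2+1+1+1, 11+1+1+1+1+1, 10+6, 10+5+1, 10+4+2, 10+4+1+1, 10+3+3, 10+3+2+1, 10+3+1+1+1, 10+2+2+2, 10+2+2+1+1, 10+2+1+1+1+1, 10+1+1+1+1+1+1, 9+7, … (230 total). Count = 230.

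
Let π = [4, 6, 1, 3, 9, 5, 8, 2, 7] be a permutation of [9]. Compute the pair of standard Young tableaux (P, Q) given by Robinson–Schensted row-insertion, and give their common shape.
P = [1, 2, 5, 7] / [3, 6, 8] / [4, 9];  Q = [1, 2, 5, 7] / [3, 4, 6] / [8, 9];  common shape = (4, 3, 2)

Row-insert the values π_1, π_2, … into P one at a time, bumping the leftmost entry strictly greater than the inserted value down to the next row. The recording tableau Q records, in position (i, j), the step at which that cell was added to P.
  Insert 4 (step 1): P = [4];  Q = [1]
  Insert 6 (step 2): P = [4, 6];  Q = [1, 2]
  Insert 1 (step 3): P = [1, 6] / [4];  Q = [1, 2] / [3]
  Insert 3 (step 4): P = [1, 3] / [4, 6];  Q = [1, 2] / [3, 4]
  Insert 9 (step 5): P = [1, 3, 9] / [4, 6];  Q = [1, 2, 5] / [3, 4]
  Insert 5 (step 6): P = [1, 3, 5] / [4, 6, 9];  Q = [1, 2, 5] / [3, 4, 6]
  Insert 8 (step 7): P = [1, 3, 5, 8] / [4, 6, 9];  Q = [1, 2, 5, 7] / [3, 4, 6]
  Insert 2 (step 8): P = [1, 2, 5, 8] / [3, 6, 9] / [4];  Q = [1, 2, 5, 7] / [3, 4, 6] / [8]
  Insert 7 (step 9): P = [1, 2, 5, 7] / [3, 6, 8] / [4, 9];  Q = [1, 2, 5, 7] / [3, 4, 6] / [8, 9]
Final shape: (4, 3, 2).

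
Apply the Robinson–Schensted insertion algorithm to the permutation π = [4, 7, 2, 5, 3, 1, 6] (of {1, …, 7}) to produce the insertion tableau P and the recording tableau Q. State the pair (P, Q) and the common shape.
P = [1, 3, 6] / [2, 5] / [4] / [7];  Q = [1, 2, 7] / [3, 4] / [5] / [6];  common shape = (3, 2, 1, 1)

Row-insert the values π_1, π_2, … into P one at a time, bumping the leftmost entry strictly greater than the inserted value down to the next row. The recording tableau Q records, in position (i, j), the step at which that cell was added to P.
  Insert 4 (step 1): P = [4];  Q = [1]
  Insert 7 (step 2): P = [4, 7];  Q = [1, 2]
  Insert 2 (step 3): P = [2, 7] / [4];  Q = [1, 2] / [3]
  Insert 5 (step 4): P = [2, 5] / [4, 7];  Q = [1, 2] / [3, 4]
  Insert 3 (step 5): P = [2, 3] / [4, 5] / [7];  Q = [1, 2] / [3, 4] / [5]
  Insert 1 (step 6): P = [1, 3] / [2, 5] / [4] / [7];  Q = [1, 2] / [3, 4] / [5] / [6]
  Insert 6 (step 7): P = [1, 3, 6] / [2, 5] / [4] / [7];  Q = [1, 2, 7] / [3, 4] / [5] / [6]
Final shape: (3, 2, 1, 1).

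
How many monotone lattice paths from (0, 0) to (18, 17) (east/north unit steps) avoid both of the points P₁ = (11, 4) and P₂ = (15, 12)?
Number of paths = 3496094490

Inclusion–exclusion. Total paths: C(35, 18) = 4537567650. Through P₁: C(15, 11)·C(20, 7) = 105814800. Through P₂: C(27, 15)·C(8, 3) = 973496160. Since P₁ is strictly southwest of P₂, a monotone path through both must visit P₁ then P₂; paths through both = C(15, 11)·C(12, 4)·C(8, 3) = 37837800. Avoid both = 4537567650 − 105814800 − 973496160 + 37837800 = 3496094490.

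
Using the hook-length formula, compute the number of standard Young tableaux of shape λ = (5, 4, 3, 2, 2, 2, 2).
# SYT of shape (5, 4, 3, 2, 2, 2, 2) = 56434560

Hook-length formula: f^λ = n! / Π hook(c), product over all cells c of the Young diagram. For λ = (5, 4, 3, 2, 2, 2, 2), n = 20 boxes. Hook lengths by row (left-to-right, top-to-bottom): [11, 10, 5, 3, 1]; [9, 8, 3, 1]; [7, 6, 1]; [5, 4]; [4, 3]; [3, 2]; [2, 1]. Product of hooks = 43110144000. So f^λ = 20! / 43110144000 = 2432902008176640000 / 43110144000 = 56434560.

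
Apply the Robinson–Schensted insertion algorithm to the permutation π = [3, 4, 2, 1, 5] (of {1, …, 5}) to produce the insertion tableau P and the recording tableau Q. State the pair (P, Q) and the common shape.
P = [1, 4, 5] / [2] / [3];  Q = [1, 2, 5] / [3] / [4];  common shape = (3, 1, 1)

Row-insert the values π_1, π_2, … into P one at a time, bumping the leftmost entry strictly greater than the inserted value down to the next row. The recording tableau Q records, in position (i, j), the step at which that cell was added to P.
  Insert 3 (step 1): P = [3];  Q = [1]
  Insert 4 (step 2): P = [3, 4];  Q = [1, 2]
  Insert 2 (step 3): P = [2, 4] / [3];  Q = [1, 2] / [3]
  Insert 1 (step 4): P = [1, 4] / [2] / [3];  Q = [1, 2] / [3] / [4]
  Insert 5 (step 5): P = [1, 4, 5] / [2] / [3];  Q = [1, 2, 5] / [3] / [4]
Final shape: (3, 1, 1).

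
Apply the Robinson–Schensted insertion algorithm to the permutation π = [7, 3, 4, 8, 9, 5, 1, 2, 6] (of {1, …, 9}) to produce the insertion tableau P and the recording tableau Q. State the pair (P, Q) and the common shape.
P = [1, 2, 5, 6] / [3, 4, 9] / [7, 8];  Q = [1, 3, 4, 5] / [2, 6, 9] / [7, 8];  common shape = (4, 3, 2)

Row-insert the values π_1, π_2, … into P one at a time, bumping the leftmost entry strictly greater than the inserted value down to the next row. The recording tableau Q records, in position (i, j), the step at which that cell was added to P.
  Insert 7 (step 1): P = [7];  Q = [1]
  Insert 3 (step 2): P = [3] / [7];  Q = [1] / [2]
  Insert 4 (step 3): P = [3, 4] / [7];  Q = [1, 3] / [2]
  Insert 8 (step 4): P = [3, 4, 8] / [7];  Q = [1, 3, 4] / [2]
  Insert 9 (step 5): P = [3, 4, 8, 9] / [7];  Q = [1, 3, 4, 5] / [2]
  Insert 5 (step 6): P = [3, 4, 5, 9] / [7, 8];  Q = [1, 3, 4, 5] / [2, 6]
  Insert 1 (step 7): P = [1, 4, 5, 9] / [3, 8] / [7];  Q = [1, 3, 4, 5] / [2, 6] / [7]
  Insert 2 (step 8): P = [1, 2, 5, 9] / [3, 4] / [7, 8];  Q = [1, 3, 4, 5] / [2, 6] / [7, 8]
  Insert 6 (step 9): P = [1, 2, 5, 6] / [3, 4, 9] / [7, 8];  Q = [1, 3, 4, 5] / [2, 6, 9] / [7, 8]
Final shape: (4, 3, 2).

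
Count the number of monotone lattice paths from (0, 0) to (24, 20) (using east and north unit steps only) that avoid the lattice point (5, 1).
Number of paths = 1548967767270

Total paths from (0, 0) to (24, 20): C(44, 24) = 1761039350070. Paths through (5, 1): (paths (0, 0) → (5, 1)) × (paths (5, 1) → (24, 20)) = C(6, 5) · C(38, 19) = 6 · 35345263800 = 212071582800. Avoidance count = 1761039350070 − 212071582800 = 1548967767270.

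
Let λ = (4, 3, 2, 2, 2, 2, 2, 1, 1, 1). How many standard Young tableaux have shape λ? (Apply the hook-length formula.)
# SYT of shape (4, 3, 2, 2, 2, 2, 2, 1, 1, 1) = 8268800

Hook-length formula: f^λ = n! / Π hook(c), product over all cells c of the Young diagram. For λ = (4, 3, 2, 2, 2, 2, 2, 1, 1, 1), n = 20 boxes. Hook lengths by row (left-to-right, top-to-bottom): [13, 9, 3, 1]; [11, 7, 1]; [9, 5]; [8, 4]; [7, 3]; [6, 2]; [5, 1]; [3]; [2]; [1]. Product of hooks = 294226732800. So f^λ = 20! / 294226732800 = 2432902008176640000 / 294226732800 = 8268800.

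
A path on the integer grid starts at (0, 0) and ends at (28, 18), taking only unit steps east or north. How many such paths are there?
Number of paths = 2818953098830

A monotone lattice path from (0, 0) to (28, 18) consists of 28 east steps and 18 north steps in some order, so it is determined by which 28 of the 46 steps are east. The count is C(46, 28) = 2818953098830.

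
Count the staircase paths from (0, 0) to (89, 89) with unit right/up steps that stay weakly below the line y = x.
C_89 = 254224158304000796523953440778841647086547372026600

These NE paths below the diagonal are counted by the Catalan number C_n = (1/(n + 1)) · C(2n, n). For n = 89: C_89 = (1/90) · C(178, 89) = 22880174247360071687155809670095748237789263482394000/90 = 254224158304000796523953440778841647086547372026600.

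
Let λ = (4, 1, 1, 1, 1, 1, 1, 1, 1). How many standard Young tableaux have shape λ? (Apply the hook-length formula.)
# SYT of shape (4, 1, 1, 1, 1, 1, 1, 1, 1) = 165

Hook-length formula: f^λ = n! / Π hook(c), product over all cells c of the Young diagram. For λ = (4, 1, 1, 1, 1, 1, 1, 1, 1), n = 12 boxes. Hook lengths by row (left-to-right, top-to-bottom): [12, 3, 2, 1]; [8]; [7]; [6]; [5]; [4]; [3]; [2]; [1]. Product of hooks = 2903040. So f^λ = 12! / 2903040 = 479001600 / 2903040 = 165.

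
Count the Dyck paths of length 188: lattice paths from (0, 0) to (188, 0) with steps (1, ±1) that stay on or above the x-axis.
C_94 = 239993345518077005168915776623476723006280827488229600

These Dyck paths are counted by the Catalan number C_n = (1/(n + 1)) · C(2n, n). For n = 94: C_94 = (1/95) · C(188, 94) = 22799367824217315491046998779230288685596678611381812000/95 = 239993345518077005168915776623476723006280827488229600.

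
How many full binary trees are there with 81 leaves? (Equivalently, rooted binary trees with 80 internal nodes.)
C_80 = 1136359577947336271931632877004667456667613940

These full binary trees are counted by the Catalan number C_n = (1/(n + 1)) · C(2n, n). For n = 80: C_80 = (1/81) · C(160, 80) = 92045125813734238026462263037378063990076729140/81 = 1136359577947336271931632877004667456667613940.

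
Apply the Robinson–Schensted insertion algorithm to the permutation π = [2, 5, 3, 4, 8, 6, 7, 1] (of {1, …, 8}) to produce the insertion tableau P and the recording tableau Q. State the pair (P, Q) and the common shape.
P = [1, 3, 4, 6, 7] / [2, 8] / [5];  Q = [1, 2, 4, 5, 7] / [3, 6] / [8];  common shape = (5, 2, 1)

Row-insert the values π_1, π_2, … into P one at a time, bumping the leftmost entry strictly greater than the inserted value down to the next row. The recording tableau Q records, in position (i, j), the step at which that cell was added to P.
  Insert 2 (step 1): P = [2];  Q = [1]
  Insert 5 (step 2): P = [2, 5];  Q = [1, 2]
  Insert 3 (step 3): P = [2, 3] / [5];  Q = [1, 2] / [3]
  Insert 4 (step 4): P = [2, 3, 4] / [5];  Q = [1, 2, 4] / [3]
  Insert 8 (step 5): P = [2, 3, 4, 8] / [5];  Q = [1, 2, 4, 5] / [3]
  Insert 6 (step 6): P = [2, 3, 4, 6] / [5, 8];  Q = [1, 2, 4, 5] / [3, 6]
  Insert 7 (step 7): P = [2, 3, 4, 6, 7] / [5, 8];  Q = [1, 2, 4, 5, 7] / [3, 6]
  Insert 1 (step 8): P = [1, 3, 4, 6, 7] / [2, 8] / [5];  Q = [1, 2, 4, 5, 7] / [3, 6] / [8]
Final shape: (5, 2, 1).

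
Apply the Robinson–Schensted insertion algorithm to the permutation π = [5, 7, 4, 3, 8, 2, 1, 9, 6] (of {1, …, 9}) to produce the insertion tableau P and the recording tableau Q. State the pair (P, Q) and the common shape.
P = [1, 6, 8, 9] / [2, 7] / [3] / [4] / [5];  Q = [1, 2, 5, 8] / [3, 9] / [4] / [6] / [7];  common shape = (4, 2, 1, 1, 1)

Row-insert the values π_1, π_2, … into P one at a time, bumping the leftmost entry strictly greater than the inserted value down to the next row. The recording tableau Q records, in position (i, j), the step at which that cell was added to P.
  Insert 5 (step 1): P = [5];  Q = [1]
  Insert 7 (step 2): P = [5, 7];  Q = [1, 2]
  Insert 4 (step 3): P = [4, 7] / [5];  Q = [1, 2] / [3]
  Insert 3 (step 4): P = [3, 7] / [4] / [5];  Q = [1, 2] / [3] / [4]
  Insert 8 (step 5): P = [3, 7, 8] / [4] / [5];  Q = [1, 2, 5] / [3] / [4]
  Insert 2 (step 6): P = [2, 7, 8] / [3] / [4] / [5];  Q = [1, 2, 5] / [3] / [4] / [6]
  Insert 1 (step 7): P = [1, 7, 8] / [2] / [3] / [4] / [5];  Q = [1, 2, 5] / [3] / [4] / [6] / [7]
  Insert 9 (step 8): P = [1, 7, 8, 9] / [2] / [3] / [4] / [5];  Q = [1, 2, 5, 8] / [3] / [4] / [6] / [7]
  Insert 6 (step 9): P = [1, 6, 8, 9] / [2, 7] / [3] / [4] / [5];  Q = [1, 2, 5, 8] / [3, 9] / [4] / [6] / [7]
Final shape: (4, 2, 1, 1, 1).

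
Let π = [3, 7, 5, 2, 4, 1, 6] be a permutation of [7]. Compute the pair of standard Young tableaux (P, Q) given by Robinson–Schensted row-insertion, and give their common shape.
P = [1, 4, 6] / [2, 5] / [3] / [7];  Q = [1, 2, 7] / [3, 5] / [4] / [6];  common shape = (3, 2, 1, 1)

Row-insert the values π_1, π_2, … into P one at a time, bumping the leftmost entry strictly greater than the inserted value down to the next row. The recording tableau Q records, in position (i, j), the step at which that cell was added to P.
  Insert 3 (step 1): P = [3];  Q = [1]
  Insert 7 (step 2): P = [3, 7];  Q = [1, 2]
  Insert 5 (step 3): P = [3, 5] / [7];  Q = [1, 2] / [3]
  Insert 2 (step 4): P = [2, 5] / [3] / [7];  Q = [1, 2] / [3] / [4]
  Insert 4 (step 5): P = [2, 4] / [3, 5] / [7];  Q = [1, 2] / [3, 5] / [4]
  Insert 1 (step 6): P = [1, 4] / [2, 5] / [3] / [7];  Q = [1, 2] / [3, 5] / [4] / [6]
  Insert 6 (step 7): P = [1, 4, 6] / [2, 5] / [3] / [7];  Q = [1, 2, 7] / [3, 5] / [4] / [6]
Final shape: (3, 2, 1, 1).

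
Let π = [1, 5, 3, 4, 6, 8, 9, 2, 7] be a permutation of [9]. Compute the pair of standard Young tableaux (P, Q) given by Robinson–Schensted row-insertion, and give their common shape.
P = [1, 2, 4, 6, 7, 9] / [3, 8] / [5];  Q = [1, 2, 4, 5, 6, 7] / [3, 9] / [8];  common shape = (6, 2, 1)

Row-insert the values π_1, π_2, … into P one at a time, bumping the leftmost entry strictly greater than the inserted value down to the next row. The recording tableau Q records, in position (i, j), the step at which that cell was added to P.
  Insert 1 (step 1): P = [1];  Q = [1]
  Insert 5 (step 2): P = [1, 5];  Q = [1, 2]
  Insert 3 (step 3): P = [1, 3] / [5];  Q = [1, 2] / [3]
  Insert 4 (step 4): P = [1, 3, 4] / [5];  Q = [1, 2, 4] / [3]
  Insert 6 (step 5): P = [1, 3, 4, 6] / [5];  Q = [1, 2, 4, 5] / [3]
  Insert 8 (step 6): P = [1, 3, 4, 6, 8] / [5];  Q = [1, 2, 4, 5, 6] / [3]
  Insert 9 (step 7): P = [1, 3, 4, 6, 8, 9] / [5];  Q = [1, 2, 4, 5, 6, 7] / [3]
  Insert 2 (step 8): P = [1, 2, 4, 6, 8, 9] / [3] / [5];  Q = [1, 2, 4, 5, 6, 7] / [3] / [8]
  Insert 7 (step 9): P = [1, 2, 4, 6, 7, 9] / [3, 8] / [5];  Q = [1, 2, 4, 5, 6, 7] / [3, 9] / [8]
Final shape: (6, 2, 1).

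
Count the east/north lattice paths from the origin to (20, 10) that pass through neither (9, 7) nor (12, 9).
Number of paths = 24265085

Inclusion–exclusion. Total paths: C(30, 20) = 30045015. Through P₁: C(16, 9)·C(14, 11) = 4164160. Through P₂: C(21, 12)·C(9, 8) = 2645370. Since P₁ is strictly southwest of P₂, a monotone path through both must visit P₁ then P₂; paths through both = C(16, 9)·C(5, 3)·C(9, 8) = 1029600. Avoid both = 30045015 − 4164160 − 2645370 + 1029600 = 24265085.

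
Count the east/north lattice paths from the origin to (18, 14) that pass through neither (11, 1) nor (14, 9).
Number of paths = 367788900

Inclusion–exclusion. Total paths: C(32, 18) = 471435600. Through P₁: C(12, 11)·C(20, 7) = 930240. Through P₂: C(23, 14)·C(9, 4) = 102965940. Since P₁ is strictly southwest of P₂, a monotone path through both must visit P₁ then P₂; paths through both = C(12, 11)·C(11, 3)·C(9, 4) = 249480. Avoid both = 471435600 − 930240 − 102965940 + 249480 = 367788900.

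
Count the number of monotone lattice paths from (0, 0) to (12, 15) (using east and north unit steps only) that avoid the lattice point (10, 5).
Number of paths = 17185662

Total paths from (0, 0) to (12, 15): C(27, 12) = 17383860. Paths through (10, 5): (paths (0, 0) → (10, 5)) × (paths (10, 5) → (12, 15)) = C(15, 10) · C(12, 2) = 3003 · 66 = 198198. Avoidance count = 17383860 − 198198 = 17185662.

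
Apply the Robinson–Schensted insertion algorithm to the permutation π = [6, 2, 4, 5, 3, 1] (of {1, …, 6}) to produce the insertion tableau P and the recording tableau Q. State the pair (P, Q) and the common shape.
P = [1, 3, 5] / [2] / [4] / [6];  Q = [1, 3, 4] / [2] / [5] / [6];  common shape = (3, 1, 1, 1)

Row-insert the values π_1, π_2, … into P one at a time, bumping the leftmost entry strictly greater than the inserted value down to the next row. The recording tableau Q records, in position (i, j), the step at which that cell was added to P.
  Insert 6 (step 1): P = [6];  Q = [1]
  Insert 2 (step 2): P = [2] / [6];  Q = [1] / [2]
  Insert 4 (step 3): P = [2, 4] / [6];  Q = [1, 3] / [2]
  Insert 5 (step 4): P = [2, 4, 5] / [6];  Q = [1, 3, 4] / [2]
  Insert 3 (step 5): P = [2, 3, 5] / [4] / [6];  Q = [1, 3, 4] / [2] / [5]
  Insert 1 (step 6): P = [1, 3, 5] / [2] / [4] / [6];  Q = [1, 3, 4] / [2] / [5] / [6]
Final shape: (3, 1, 1, 1).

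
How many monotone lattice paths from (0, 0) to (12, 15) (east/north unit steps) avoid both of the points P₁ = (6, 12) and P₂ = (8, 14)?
Number of paths = 14782554

Inclusion–exclusion. Total paths: C(27, 12) = 17383860. Through P₁: C(18, 6)·C(9, 6) = 1559376. Through P₂: C(22, 8)·C(5, 4) = 1598850. Since P₁ is strictly southwest of P₂, a monotone path through both must visit P₁ then P₂; paths through both = C(18, 6)·C(4, 2)·C(5, 4) = 556920. Avoid both = 17383860 − 1559376 − 1598850 + 556920 = 14782554.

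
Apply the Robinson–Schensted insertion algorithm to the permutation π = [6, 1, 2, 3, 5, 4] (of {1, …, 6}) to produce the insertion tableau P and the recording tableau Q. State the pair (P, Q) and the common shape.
P = [1, 2, 3, 4] / [5] / [6];  Q = [1, 3, 4, 5] / [2] / [6];  common shape = (4, 1, 1)

Row-insert the values π_1, π_2, … into P one at a time, bumping the leftmost entry strictly greater than the inserted value down to the next row. The recording tableau Q records, in position (i, j), the step at which that cell was added to P.
  Insert 6 (step 1): P = [6];  Q = [1]
  Insert 1 (step 2): P = [1] / [6];  Q = [1] / [2]
  Insert 2 (step 3): P = [1, 2] / [6];  Q = [1, 3] / [2]
  Insert 3 (step 4): P = [1, 2, 3] / [6];  Q = [1, 3, 4] / [2]
  Insert 5 (step 5): P = [1, 2, 3, 5] / [6];  Q = [1, 3, 4, 5] / [2]
  Insert 4 (step 6): P = [1, 2, 3, 4] / [5] / [6];  Q = [1, 3, 4, 5] / [2] / [6]
Final shape: (4, 1, 1).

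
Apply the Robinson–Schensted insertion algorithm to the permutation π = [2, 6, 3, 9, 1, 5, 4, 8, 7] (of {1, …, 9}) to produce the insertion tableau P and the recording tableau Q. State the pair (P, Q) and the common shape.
P = [1, 3, 4, 7] / [2, 5, 8] / [6, 9];  Q = [1, 2, 4, 8] / [3, 6, 9] / [5, 7];  common shape = (4, 3, 2)

Row-insert the values π_1, π_2, … into P one at a time, bumping the leftmost entry strictly greater than the inserted value down to the next row. The recording tableau Q records, in position (i, j), the step at which that cell was added to P.
  Insert 2 (step 1): P = [2];  Q = [1]
  Insert 6 (step 2): P = [2, 6];  Q = [1, 2]
  Insert 3 (step 3): P = [2, 3] / [6];  Q = [1, 2] / [3]
  Insert 9 (step 4): P = [2, 3, 9] / [6];  Q = [1, 2, 4] / [3]
  Insert 1 (step 5): P = [1, 3, 9] / [2] / [6];  Q = [1, 2, 4] / [3] / [5]
  Insert 5 (step 6): P = [1, 3, 5] / [2, 9] / [6];  Q = [1, 2, 4] / [3, 6] / [5]
  Insert 4 (step 7): P = [1, 3, 4] / [2, 5] / [6, 9];  Q = [1, 2, 4] / [3, 6] / [5, 7]
  Insert 8 (step 8): P = [1, 3, 4, 8] / [2, 5] / [6, 9];  Q = [1, 2, 4, 8] / [3, 6] / [5, 7]
  Insert 7 (step 9): P = [1, 3, 4, 7] / [2, 5, 8] / [6, 9];  Q = [1, 2, 4, 8] / [3, 6, 9] / [5, 7]
Final shape: (4, 3, 2).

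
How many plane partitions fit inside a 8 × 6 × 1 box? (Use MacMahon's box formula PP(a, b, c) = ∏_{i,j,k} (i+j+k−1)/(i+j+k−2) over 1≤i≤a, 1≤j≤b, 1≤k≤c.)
PP(8, 6, 1) = 3003

Evaluate the triple product over i = 1..8, j = 1..6, k = 1..1. The factors are (2/1) · (3/2) · (4/3) · (5/4) · (6/5) · (7/6) · (3/2) · (4/3) · … (48 factors total). The numerators and denominators telescope so the product is an integer; carrying out the multiplication exactly gives PP(8, 6, 1) = 3003.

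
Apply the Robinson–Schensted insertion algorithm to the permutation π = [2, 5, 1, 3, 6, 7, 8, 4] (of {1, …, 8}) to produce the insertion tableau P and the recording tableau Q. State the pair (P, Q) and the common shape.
P = [1, 3, 4, 7, 8] / [2, 5, 6];  Q = [1, 2, 5, 6, 7] / [3, 4, 8];  common shape = (5, 3)

Row-insert the values π_1, π_2, … into P one at a time, bumping the leftmost entry strictly greater than the inserted value down to the next row. The recording tableau Q records, in position (i, j), the step at which that cell was added to P.
  Insert 2 (step 1): P = [2];  Q = [1]
  Insert 5 (step 2): P = [2, 5];  Q = [1, 2]
  Insert 1 (step 3): P = [1, 5] / [2];  Q = [1, 2] / [3]
  Insert 3 (step 4): P = [1, 3] / [2, 5];  Q = [1, 2] / [3, 4]
  Insert 6 (step 5): P = [1, 3, 6] / [2, 5];  Q = [1, 2, 5] / [3, 4]
  Insert 7 (step 6): P = [1, 3, 6, 7] / [2, 5];  Q = [1, 2, 5, 6] / [3, 4]
  Insert 8 (step 7): P = [1, 3, 6, 7, 8] / [2, 5];  Q = [1, 2, 5, 6, 7] / [3, 4]
  Insert 4 (step 8): P = [1, 3, 4, 7, 8] / [2, 5, 6];  Q = [1, 2, 5, 6, 7] / [3, 4, 8]
Final shape: (5, 3).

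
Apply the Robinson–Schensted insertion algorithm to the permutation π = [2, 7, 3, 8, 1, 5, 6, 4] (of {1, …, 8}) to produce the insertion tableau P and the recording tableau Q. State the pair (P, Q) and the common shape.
P = [1, 3, 4, 6] / [2, 5] / [7, 8];  Q = [1, 2, 4, 7] / [3, 6] / [5, 8];  common shape = (4, 2, 2)

Row-insert the values π_1, π_2, … into P one at a time, bumping the leftmost entry strictly greater than the inserted value down to the next row. The recording tableau Q records, in position (i, j), the step at which that cell was added to P.
  Insert 2 (step 1): P = [2];  Q = [1]
  Insert 7 (step 2): P = [2, 7];  Q = [1, 2]
  Insert 3 (step 3): P = [2, 3] / [7];  Q = [1, 2] / [3]
  Insert 8 (step 4): P = [2, 3, 8] / [7];  Q = [1, 2, 4] / [3]
  Insert 1 (step 5): P = [1, 3, 8] / [2] / [7];  Q = [1, 2, 4] / [3] / [5]
  Insert 5 (step 6): P = [1, 3, 5] / [2, 8] / [7];  Q = [1, 2, 4] / [3, 6] / [5]
  Insert 6 (step 7): P = [1, 3, 5, 6] / [2, 8] / [7];  Q = [1, 2, 4, 7] / [3, 6] / [5]
  Insert 4 (step 8): P = [1, 3, 4, 6] / [2, 5] / [7, 8];  Q = [1, 2, 4, 7] / [3, 6] / [5, 8]
Final shape: (4, 2, 2).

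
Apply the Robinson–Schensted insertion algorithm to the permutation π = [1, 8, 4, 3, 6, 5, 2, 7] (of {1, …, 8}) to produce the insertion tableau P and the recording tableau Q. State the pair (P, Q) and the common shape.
P = [1, 2, 5, 7] / [3, 6] / [4] / [8];  Q = [1, 2, 5, 8] / [3, 6] / [4] / [7];  common shape = (4, 2, 1, 1)

Row-insert the values π_1, π_2, … into P one at a time, bumping the leftmost entry strictly greater than the inserted value down to the next row. The recording tableau Q records, in position (i, j), the step at which that cell was added to P.
  Insert 1 (step 1): P = [1];  Q = [1]
  Insert 8 (step 2): P = [1, 8];  Q = [1, 2]
  Insert 4 (step 3): P = [1, 4] / [8];  Q = [1, 2] / [3]
  Insert 3 (step 4): P = [1, 3] / [4] / [8];  Q = [1, 2] / [3] / [4]
  Insert 6 (step 5): P = [1, 3, 6] / [4] / [8];  Q = [1, 2, 5] / [3] / [4]
  Insert 5 (step 6): P = [1, 3, 5] / [4, 6] / [8];  Q = [1, 2, 5] / [3, 6] / [4]
  Insert 2 (step 7): P = [1, 2, 5] / [3, 6] / [4] / [8];  Q = [1, 2, 5] / [3, 6] / [4] / [7]
  Insert 7 (step 8): P = [1, 2, 5, 7] / [3, 6] / [4] / [8];  Q = [1, 2, 5, 8] / [3, 6] / [4] / [7]
Final shape: (4, 2, 1, 1).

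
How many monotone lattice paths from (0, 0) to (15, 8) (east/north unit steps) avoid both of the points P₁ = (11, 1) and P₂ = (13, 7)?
Number of paths = 254802

Inclusion–exclusion. Total paths: C(23, 15) = 490314. Through P₁: C(12, 11)·C(11, 4) = 3960. Through P₂: C(20, 13)·C(3, 2) = 232560. Since P₁ is strictly southwest of P₂, a monotone path through both must visit P₁ then P₂; paths through both = C(12, 11)·C(8, 2)·C(3, 2) = 1008. Avoid both = 490314 − 3960 − 232560 + 1008 = 254802.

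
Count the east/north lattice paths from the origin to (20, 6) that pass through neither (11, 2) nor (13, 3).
Number of paths = 135340

Inclusion–exclusion. Total paths: C(26, 20) = 230230. Through P₁: C(13, 11)·C(13, 9) = 55770. Through P₂: C(16, 13)·C(10, 7) = 67200. Since P₁ is strictly southwest of P₂, a monotone path through both must visit P₁ then P₂; paths through both = C(13, 11)·C(3, 2)·C(10, 7) = 28080. Avoid both = 230230 − 55770 − 67200 + 28080 = 135340.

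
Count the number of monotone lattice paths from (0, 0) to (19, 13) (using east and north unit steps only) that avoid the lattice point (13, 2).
Number of paths = 346074120

Total paths from (0, 0) to (19, 13): C(32, 19) = 347373600. Paths through (13, 2): (paths (0, 0) → (13, 2)) × (paths (13, 2) → (19, 13)) = C(15, 13) · C(17, 6) = 105 · 12376 = 1299480. Avoidance count = 347373600 − 1299480 = 346074120.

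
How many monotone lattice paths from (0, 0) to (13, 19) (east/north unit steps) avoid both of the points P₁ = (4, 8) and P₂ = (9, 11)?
Number of paths = 194814600

Inclusion–exclusion. Total paths: C(32, 13) = 347373600. Through P₁: C(12, 4)·C(20, 9) = 83140200. Through P₂: C(20, 9)·C(12, 4) = 83140200. Since P₁ is strictly southwest of P₂, a monotone path through both must visit P₁ then P₂; paths through both = C(12, 4)·C(8, 5)·C(12, 4) = 13721400. Avoid both = 347373600 − 83140200 − 83140200 + 13721400 = 194814600.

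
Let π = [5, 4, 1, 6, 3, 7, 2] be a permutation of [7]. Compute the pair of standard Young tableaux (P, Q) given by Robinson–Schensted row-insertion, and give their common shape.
P = [1, 2, 7] / [3, 6] / [4] / [5];  Q = [1, 4, 6] / [2, 5] / [3] / [7];  common shape = (3, 2, 1, 1)

Row-insert the values π_1, π_2, … into P one at a time, bumping the leftmost entry strictly greater than the inserted value down to the next row. The recording tableau Q records, in position (i, j), the step at which that cell was added to P.
  Insert 5 (step 1): P = [5];  Q = [1]
  Insert 4 (step 2): P = [4] / [5];  Q = [1] / [2]
  Insert 1 (step 3): P = [1] / [4] / [5];  Q = [1] / [2] / [3]
  Insert 6 (step 4): P = [1, 6] / [4] / [5];  Q = [1, 4] / [2] / [3]
  Insert 3 (step 5): P = [1, 3] / [4, 6] / [5];  Q = [1, 4] / [2, 5] / [3]
  Insert 7 (step 6): P = [1, 3, 7] / [4, 6] / [5];  Q = [1, 4, 6] / [2, 5] / [3]
  Insert 2 (step 7): P = [1, 2, 7] / [3, 6] / [4] / [5];  Q = [1, 4, 6] / [2, 5] / [3] / [7]
Final shape: (3, 2, 1, 1).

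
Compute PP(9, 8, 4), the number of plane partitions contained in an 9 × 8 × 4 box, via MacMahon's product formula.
PP(9, 8, 4) = 151561524301616

Evaluate the triple product over i = 1..9, j = 1..8, k = 1..4. The factors are (2/1) · (3/2) · (4/3) · (5/4) · (3/2) · (4/3) · (5/4) · (6/5) · … (288 factors total). The numerators and denominators telescope so the product is an integer; carrying out the multiplication exactly gives PP(9, 8, 4) = 151561524301616.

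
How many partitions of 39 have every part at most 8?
p(39, parts ≤ 8) = 8588

Use the recurrence p(n, m) = p(n, m−1) + p(n−m, m): either the largest part is < m (count p(n, m−1)) or the largest part is exactly m (remove one copy of m, count p(n−m, m)). With p(0, ·) = 1 this gives p(39, parts ≤ 8) = 8588. (By conjugating Young diagrams, this also counts partitions of 39 into at most 8 parts.)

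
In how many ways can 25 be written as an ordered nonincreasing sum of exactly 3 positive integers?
p(25, 3 parts) = 52

Partitions of n into exactly k parts are in bijection with partitions of n − k into at most k parts (subtract 1 from each part). So p(25, exactly 3) = p(22, parts ≤ 3). Computing via the recurrence p(m, j) = p(m, j−1) + p(m−j, j) gives 52.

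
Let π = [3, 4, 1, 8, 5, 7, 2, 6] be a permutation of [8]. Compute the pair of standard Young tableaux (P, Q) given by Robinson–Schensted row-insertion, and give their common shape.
P = [1, 2, 5, 6] / [3, 4, 7] / [8];  Q = [1, 2, 4, 6] / [3, 5, 8] / [7];  common shape = (4, 3, 1)

Row-insert the values π_1, π_2, … into P one at a time, bumping the leftmost entry strictly greater than the inserted value down to the next row. The recording tableau Q records, in position (i, j), the step at which that cell was added to P.
  Insert 3 (step 1): P = [3];  Q = [1]
  Insert 4 (step 2): P = [3, 4];  Q = [1, 2]
  Insert 1 (step 3): P = [1, 4] / [3];  Q = [1, 2] / [3]
  Insert 8 (step 4): P = [1, 4, 8] / [3];  Q = [1, 2, 4] / [3]
  Insert 5 (step 5): P = [1, 4, 5] / [3, 8];  Q = [1, 2, 4] / [3, 5]
  Insert 7 (step 6): P = [1, 4, 5, 7] / [3, 8];  Q = [1, 2, 4, 6] / [3, 5]
  Insert 2 (step 7): P = [1, 2, 5, 7] / [3, 4] / [8];  Q = [1, 2, 4, 6] / [3, 5] / [7]
  Insert 6 (step 8): P = [1, 2, 5, 6] / [3, 4, 7] / [8];  Q = [1, 2, 4, 6] / [3, 5, 8] / [7]
Final shape: (4, 3, 1).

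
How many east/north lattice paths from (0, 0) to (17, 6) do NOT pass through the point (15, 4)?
Number of paths = 77691

Total paths from (0, 0) to (17, 6): C(23, 17) = 100947. Paths through (15, 4): (paths (0, 0) → (15, 4)) × (paths (15, 4) → (17, 6)) = C(19, 15) · C(4, 2) = 3876 · 6 = 23256. Avoidance count = 100947 − 23256 = 77691.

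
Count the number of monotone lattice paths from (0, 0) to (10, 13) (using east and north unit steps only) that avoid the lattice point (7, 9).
Number of paths = 743666

Total paths from (0, 0) to (10, 13): C(23, 10) = 1144066. Paths through (7, 9): (paths (0, 0) → (7, 9)) × (paths (7, 9) → (10, 13)) = C(16, 7) · C(7, 3) = 11440 · 35 = 400400. Avoidance count = 1144066 − 400400 = 743666.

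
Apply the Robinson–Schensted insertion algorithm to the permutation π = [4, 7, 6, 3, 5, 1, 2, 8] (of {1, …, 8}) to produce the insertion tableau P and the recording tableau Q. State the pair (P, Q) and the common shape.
P = [1, 2, 8] / [3, 5] / [4, 6] / [7];  Q = [1, 2, 8] / [3, 5] / [4, 7] / [6];  common shape = (3, 2, 2, 1)

Row-insert the values π_1, π_2, … into P one at a time, bumping the leftmost entry strictly greater than the inserted value down to the next row. The recording tableau Q records, in position (i, j), the step at which that cell was added to P.
  Insert 4 (step 1): P = [4];  Q = [1]
  Insert 7 (step 2): P = [4, 7];  Q = [1, 2]
  Insert 6 (step 3): P = [4, 6] / [7];  Q = [1, 2] / [3]
  Insert 3 (step 4): P = [3, 6] / [4] / [7];  Q = [1, 2] / [3] / [4]
  Insert 5 (step 5): P = [3, 5] / [4, 6] / [7];  Q = [1, 2] / [3, 5] / [4]
  Insert 1 (step 6): P = [1, 5] / [3, 6] / [4] / [7];  Q = [1, 2] / [3, 5] / [4] / [6]
  Insert 2 (step 7): P = [1, 2] / [3, 5] / [4, 6] / [7];  Q = [1, 2] / [3, 5] / [4, 7] / [6]
  Insert 8 (step 8): P = [1, 2, 8] / [3, 5] / [4, 6] / [7];  Q = [1, 2, 8] / [3, 5] / [4, 7] / [6]
Final shape: (3, 2, 2, 1).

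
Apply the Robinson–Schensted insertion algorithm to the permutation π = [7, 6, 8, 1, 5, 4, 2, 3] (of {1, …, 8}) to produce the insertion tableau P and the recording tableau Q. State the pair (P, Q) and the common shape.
P = [1, 2, 3] / [4, 8] / [5] / [6] / [7];  Q = [1, 3, 8] / [2, 5] / [4] / [6] / [7];  common shape = (3, 2, 1, 1, 1)

Row-insert the values π_1, π_2, … into P one at a time, bumping the leftmost entry strictly greater than the inserted value down to the next row. The recording tableau Q records, in position (i, j), the step at which that cell was added to P.
  Insert 7 (step 1): P = [7];  Q = [1]
  Insert 6 (step 2): P = [6] / [7];  Q = [1] / [2]
  Insert 8 (step 3): P = [6, 8] / [7];  Q = [1, 3] / [2]
  Insert 1 (step 4): P = [1, 8] / [6] / [7];  Q = [1, 3] / [2] / [4]
  Insert 5 (step 5): P = [1, 5] / [6, 8] / [7];  Q = [1, 3] / [2, 5] / [4]
  Insert 4 (step 6): P = [1, 4] / [5, 8] / [6] / [7];  Q = [1, 3] / [2, 5] / [4] / [6]
  Insert 2 (step 7): P = [1, 2] / [4, 8] / [5] / [6] / [7];  Q = [1, 3] / [2, 5] / [4] / [6] / [7]
  Insert 3 (step 8): P = [1, 2, 3] / [4, 8] / [5] / [6] / [7];  Q = [1, 3, 8] / [2, 5] / [4] / [6] / [7]
Final shape: (3, 2, 1, 1, 1).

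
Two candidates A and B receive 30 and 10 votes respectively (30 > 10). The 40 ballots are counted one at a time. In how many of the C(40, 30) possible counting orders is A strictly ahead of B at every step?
Strict-lead orderings = 423830264

Total orderings of the 40 votes with 30 for A: C(40, 30) = 847660528. By the Bertrand ballot formula (Cycle Lemma / reflection principle), the number of orderings in which A is strictly ahead of B throughout is (p − q)/(p + q) · C(p + q, p) = (30 − 10)/(30 + 10) · 847660528 = 423830264.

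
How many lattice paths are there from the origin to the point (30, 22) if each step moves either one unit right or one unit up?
Number of paths = 270533919634160

A monotone lattice path from (0, 0) to (30, 22) consists of 30 east steps and 22 north steps in some order, so it is determined by which 30 of the 52 steps are east. The count is C(52, 30) = 270533919634160.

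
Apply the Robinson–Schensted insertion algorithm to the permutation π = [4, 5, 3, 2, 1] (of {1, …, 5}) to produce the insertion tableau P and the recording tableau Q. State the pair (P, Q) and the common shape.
P = [1, 5] / [2] / [3] / [4];  Q = [1, 2] / [3] / [4] / [5];  common shape = (2, 1, 1, 1)

Row-insert the values π_1, π_2, … into P one at a time, bumping the leftmost entry strictly greater than the inserted value down to the next row. The recording tableau Q records, in position (i, j), the step at which that cell was added to P.
  Insert 4 (step 1): P = [4];  Q = [1]
  Insert 5 (step 2): P = [4, 5];  Q = [1, 2]
  Insert 3 (step 3): P = [3, 5] / [4];  Q = [1, 2] / [3]
  Insert 2 (step 4): P = [2, 5] / [3] / [4];  Q = [1, 2] / [3] / [4]
  Insert 1 (step 5): P = [1, 5] / [2] / [3] / [4];  Q = [1, 2] / [3] / [4] / [5]
Final shape: (2, 1, 1, 1).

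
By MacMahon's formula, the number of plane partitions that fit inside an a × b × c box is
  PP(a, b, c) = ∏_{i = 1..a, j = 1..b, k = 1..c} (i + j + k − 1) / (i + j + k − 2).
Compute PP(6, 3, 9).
PP(6, 3, 9) = 2530768240

Evaluate the triple product over i = 1..6, j = 1..3, k = 1..9. The factors are (2/1) · (3/2) · (4/3) · (5/4) · (6/5) · (7/6) · (8/7) · (9/8) · … (162 factors total). The numerators and denominators telescope so the product is an integer; carrying out the multiplication exactly gives PP(6, 3, 9) = 2530768240.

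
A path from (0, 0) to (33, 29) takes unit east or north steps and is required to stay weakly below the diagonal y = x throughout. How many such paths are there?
Number of paths = 60278571820325425

By the reflection principle (André's argument), the number of monotone paths to (33, 29) with n ≤ m that never go above y = x is C(62, 33) − C(62, 34) = 409894288378212890 − 349615716557887465 = 60278571820325425.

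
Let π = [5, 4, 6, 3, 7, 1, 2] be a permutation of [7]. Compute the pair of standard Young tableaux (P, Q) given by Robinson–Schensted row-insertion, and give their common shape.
P = [1, 2, 7] / [3, 6] / [4] / [5];  Q = [1, 3, 5] / [2, 7] / [4] / [6];  common shape = (3, 2, 1, 1)

Row-insert the values π_1, π_2, … into P one at a time, bumping the leftmost entry strictly greater than the inserted value down to the next row. The recording tableau Q records, in position (i, j), the step at which that cell was added to P.
  Insert 5 (step 1): P = [5];  Q = [1]
  Insert 4 (step 2): P = [4] / [5];  Q = [1] / [2]
  Insert 6 (step 3): P = [4, 6] / [5];  Q = [1, 3] / [2]
  Insert 3 (step 4): P = [3, 6] / [4] / [5];  Q = [1, 3] / [2] / [4]
  Insert 7 (step 5): P = [3, 6, 7] / [4] / [5];  Q = [1, 3, 5] / [2] / [4]
  Insert 1 (step 6): P = [1, 6, 7] / [3] / [4] / [5];  Q = [1, 3, 5] / [2] / [4] / [6]
  Insert 2 (step 7): P = [1, 2, 7] / [3, 6] / [4] / [5];  Q = [1, 3, 5] / [2, 7] / [4] / [6]
Final shape: (3, 2, 1, 1).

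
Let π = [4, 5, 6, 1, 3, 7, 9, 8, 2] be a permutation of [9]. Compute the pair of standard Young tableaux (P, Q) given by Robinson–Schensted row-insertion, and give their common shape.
P = [1, 2, 6, 7, 8] / [3, 5, 9] / [4];  Q = [1, 2, 3, 6, 7] / [4, 5, 8] / [9];  common shape = (5, 3, 1)

Row-insert the values π_1, π_2, … into P one at a time, bumping the leftmost entry strictly greater than the inserted value down to the next row. The recording tableau Q records, in position (i, j), the step at which that cell was added to P.
  Insert 4 (step 1): P = [4];  Q = [1]
  Insert 5 (step 2): P = [4, 5];  Q = [1, 2]
  Insert 6 (step 3): P = [4, 5, 6];  Q = [1, 2, 3]
  Insert 1 (step 4): P = [1, 5, 6] / [4];  Q = [1, 2, 3] / [4]
  Insert 3 (step 5): P = [1, 3, 6] / [4, 5];  Q = [1, 2, 3] / [4, 5]
  Insert 7 (step 6): P = [1, 3, 6, 7] / [4, 5];  Q = [1, 2, 3, 6] / [4, 5]
  Insert 9 (step 7): P = [1, 3, 6, 7, 9] / [4, 5];  Q = [1, 2, 3, 6, 7] / [4, 5]
  Insert 8 (step 8): P = [1, 3, 6, 7, 8] / [4, 5, 9];  Q = [1, 2, 3, 6, 7] / [4, 5, 8]
  Insert 2 (step 9): P = [1, 2, 6, 7, 8] / [3, 5, 9] / [4];  Q = [1, 2, 3, 6, 7] / [4, 5, 8] / [9]
Final shape: (5, 3, 1).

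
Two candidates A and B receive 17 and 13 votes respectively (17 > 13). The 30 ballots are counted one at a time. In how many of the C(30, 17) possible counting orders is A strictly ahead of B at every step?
Strict-lead orderings = 15967980

Total orderings of the 30 votes with 17 for A: C(30, 17) = 119759850. By the Bertrand ballot formula (Cycle Lemma / reflection principle), the number of orderings in which A is strictly ahead of B throughout is (p − q)/(p + q) · C(p + q, p) = (17 − 13)/(17 + 13) · 119759850 = 15967980.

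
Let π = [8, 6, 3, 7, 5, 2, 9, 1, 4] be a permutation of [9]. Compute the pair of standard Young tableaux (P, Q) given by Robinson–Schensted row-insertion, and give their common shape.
P = [1, 4, 9] / [2, 5] / [3, 7] / [6] / [8];  Q = [1, 4, 7] / [2, 5] / [3, 9] / [6] / [8];  common shape = (3, 2, 2, 1, 1)

Row-insert the values π_1, π_2, … into P one at a time, bumping the leftmost entry strictly greater than the inserted value down to the next row. The recording tableau Q records, in position (i, j), the step at which that cell was added to P.
  Insert 8 (step 1): P = [8];  Q = [1]
  Insert 6 (step 2): P = [6] / [8];  Q = [1] / [2]
  Insert 3 (step 3): P = [3] / [6] / [8];  Q = [1] / [2] / [3]
  Insert 7 (step 4): P = [3, 7] / [6] / [8];  Q = [1, 4] / [2] / [3]
  Insert 5 (step 5): P = [3, 5] / [6, 7] / [8];  Q = [1, 4] / [2, 5] / [3]
  Insert 2 (step 6): P = [2, 5] / [3, 7] / [6] / [8];  Q = [1, 4] / [2, 5] / [3] / [6]
  Insert 9 (step 7): P = [2, 5, 9] / [3, 7] / [6] / [8];  Q = [1, 4, 7] / [2, 5] / [3] / [6]
  Insert 1 (step 8): P = [1, 5, 9] / [2, 7] / [3] / [6] / [8];  Q = [1, 4, 7] / [2, 5] / [3] / [6] / [8]
  Insert 4 (step 9): P = [1, 4, 9] / [2, 5] / [3, 7] / [6] / [8];  Q = [1, 4, 7] / [2, 5] / [3, 9] / [6] / [8]
Final shape: (3, 2, 2, 1, 1).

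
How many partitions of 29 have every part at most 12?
p(29, parts ≤ 12) = 3655

Use the recurrence p(n, m) = p(n, m−1) + p(n−m, m): either the largest part is < m (count p(n, m−1)) or the largest part is exactly m (remove one copy of m, count p(n−m, m)). With p(0, ·) = 1 this gives p(29, parts ≤ 12) = 3655. (By conjugating Young diagrams, this also counts partitions of 29 into at most 12 parts.)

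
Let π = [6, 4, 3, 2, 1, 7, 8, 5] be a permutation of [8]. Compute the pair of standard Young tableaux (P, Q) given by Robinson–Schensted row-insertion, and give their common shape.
P = [1, 5, 8] / [2, 7] / [3] / [4] / [6];  Q = [1, 6, 7] / [2, 8] / [3] / [4] / [5];  common shape = (3, 2, 1, 1, 1)

Row-insert the values π_1, π_2, … into P one at a time, bumping the leftmost entry strictly greater than the inserted value down to the next row. The recording tableau Q records, in position (i, j), the step at which that cell was added to P.
  Insert 6 (step 1): P = [6];  Q = [1]
  Insert 4 (step 2): P = [4] / [6];  Q = [1] / [2]
  Insert 3 (step 3): P = [3] / [4] / [6];  Q = [1] / [2] / [3]
  Insert 2 (step 4): P = [2] / [3] / [4] / [6];  Q = [1] / [2] / [3] / [4]
  Insert 1 (step 5): P = [1] / [2] / [3] / [4] / [6];  Q = [1] / [2] / [3] / [4] / [5]
  Insert 7 (step 6): P = [1, 7] / [2] / [3] / [4] / [6];  Q = [1, 6] / [2] / [3] / [4] / [5]
  Insert 8 (step 7): P = [1, 7, 8] / [2] / [3] / [4] / [6];  Q = [1, 6, 7] / [2] / [3] / [4] / [5]
  Insert 5 (step 8): P = [1, 5, 8] / [2, 7] / [3] / [4] / [6];  Q = [1, 6, 7] / [2, 8] / [3] / [4] / [5]
Final shape: (3, 2, 1, 1, 1).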